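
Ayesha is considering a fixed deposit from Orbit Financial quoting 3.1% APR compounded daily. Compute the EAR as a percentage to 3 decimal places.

EAR = (1 + 0.031/365)^365 − 1.
= 1.031484 − 1 = 3.148%.

3.148%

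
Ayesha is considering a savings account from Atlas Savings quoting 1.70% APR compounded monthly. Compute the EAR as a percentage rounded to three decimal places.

EAR = (1 + 0.0170/12)^12 − 1.
= (1 + 0.001417)^12 − 1 = 1.017133 − 1 = 1.713%.

1.713%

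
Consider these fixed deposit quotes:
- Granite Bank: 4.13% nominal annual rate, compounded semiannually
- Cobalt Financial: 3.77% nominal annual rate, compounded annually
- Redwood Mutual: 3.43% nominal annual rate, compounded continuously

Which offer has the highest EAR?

Granite Bank: (1 + 0.0413/2)^2 − 1 = 4.173%
Cobalt Financial: compounded annually, EAR = 3.770%
Redwood Mutual: e^0.0343 − 1 = 3.490%
The highest effective annual rate is Granite Bank at 4.173%.

Granite Bank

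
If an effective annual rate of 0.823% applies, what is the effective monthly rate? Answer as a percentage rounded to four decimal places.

0.0683%

The per-month rate i satisfies (1 + i)^12 = 1 + 0.00823.
i = 1.00823^(1/12) − 1 = 0.0006833 = 0.0683%.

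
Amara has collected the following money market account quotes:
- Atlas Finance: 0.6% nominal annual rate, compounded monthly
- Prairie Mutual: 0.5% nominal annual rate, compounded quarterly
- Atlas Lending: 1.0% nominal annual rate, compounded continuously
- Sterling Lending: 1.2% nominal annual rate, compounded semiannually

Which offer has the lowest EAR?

Atlas Finance: (1 + 0.006/12)^12 − 1 = 0.602%
Prairie Mutual: (1 + 0.005/4)^4 − 1 = 0.501%
Atlas Lending: e^0.010 − 1 = 1.005%
Sterling Lending: (1 + 0.012/2)^2 − 1 = 1.204%
The lowest effective annual rate is Prairie Mutual at 0.501%.

Prairie Mutual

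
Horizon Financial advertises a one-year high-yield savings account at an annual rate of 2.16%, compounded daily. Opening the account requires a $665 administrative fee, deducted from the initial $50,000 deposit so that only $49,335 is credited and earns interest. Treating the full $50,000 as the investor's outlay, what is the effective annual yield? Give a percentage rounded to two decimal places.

Value after one year: 49,335 × (1 + 0.0216/365)^365 = 49,335 × 1.021834 = $50,412.20.
Effective yield on the $50,000 outlay: 50,412.20 / 50,000 − 1 = 0.008244 = 0.82%.

0.82%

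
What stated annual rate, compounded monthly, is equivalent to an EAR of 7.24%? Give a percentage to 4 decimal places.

7.0103%

(1 + r/12)^12 − 1 = 0.0724, so 1 + r/12 = 1.0724^(1/12).
r/12 = 0.005842, so r = 0.070103 = 7.0103%.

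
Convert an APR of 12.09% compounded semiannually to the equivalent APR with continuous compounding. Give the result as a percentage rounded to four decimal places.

11.7387%

EAR = (1 + 0.1209/2)^2 − 1 = 0.124554.
Equivalent continuous rate: r = ln(1 + 0.124554) = 0.117387 = 11.7387%.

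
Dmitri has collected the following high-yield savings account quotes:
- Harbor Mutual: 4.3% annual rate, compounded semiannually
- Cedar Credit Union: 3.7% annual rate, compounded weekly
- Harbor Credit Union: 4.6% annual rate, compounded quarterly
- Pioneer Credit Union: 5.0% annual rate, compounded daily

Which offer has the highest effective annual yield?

Harbor Mutual: (1 + 0.043/2)^2 − 1 = 4.346%
Cedar Credit Union: (1 + 0.037/52)^52 − 1 = 3.768%
Harbor Credit Union: (1 + 0.046/4)^4 − 1 = 4.680%
Pioneer Credit Union: (1 + 0.050/365)^365 − 1 = 5.127%
The highest effective annual rate is Pioneer Credit Union at 5.127%.

Pioneer Credit Union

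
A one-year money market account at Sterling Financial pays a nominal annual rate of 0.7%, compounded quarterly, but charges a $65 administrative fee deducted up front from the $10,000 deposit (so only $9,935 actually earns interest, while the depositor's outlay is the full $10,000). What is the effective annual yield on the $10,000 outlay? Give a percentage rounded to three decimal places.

Value after one year: 9,935 × (1 + 0.007/4)^4 = 9,935 × 1.007018 = $10,004.73.
Effective yield on the $10,000 outlay: 10,004.73 / 10,000 − 1 = 0.000473 = 0.047%.

0.047%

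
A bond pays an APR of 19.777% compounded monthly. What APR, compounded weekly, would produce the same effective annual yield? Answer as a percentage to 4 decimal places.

19.6528%

EAR = (1 + 0.19777/12)^12 − 1 = 0.216719.
Solve (1 + r/52)^52 = 1.216719: r/52 = 1.216719^(1/52) − 1 = 0.003779, so r = 0.196528 = 19.6528%.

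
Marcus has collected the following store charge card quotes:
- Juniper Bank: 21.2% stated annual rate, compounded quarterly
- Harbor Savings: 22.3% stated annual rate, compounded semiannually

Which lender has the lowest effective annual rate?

Juniper Bank

Juniper Bank: (1 + 0.212/4)^4 − 1 = 22.946%
Harbor Savings: (1 + 0.223/2)^2 − 1 = 23.543%
The lowest effective annual rate is Juniper Bank at 22.946%.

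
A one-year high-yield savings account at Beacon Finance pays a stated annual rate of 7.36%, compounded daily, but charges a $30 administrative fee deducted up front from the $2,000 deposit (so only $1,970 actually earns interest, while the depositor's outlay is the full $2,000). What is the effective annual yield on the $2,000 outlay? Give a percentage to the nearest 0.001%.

6.022%

Value after one year: 1,970 × (1 + 0.0736/365)^365 = 1,970 × 1.076368 = $2,120.45.
Effective yield on the $2,000 outlay: 2,120.45 / 2,000 − 1 = 0.060223 = 6.022%.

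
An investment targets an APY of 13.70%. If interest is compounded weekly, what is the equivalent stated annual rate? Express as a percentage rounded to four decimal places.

(1 + r/52)^52 − 1 = 0.1370, so 1 + r/52 = 1.1370^(1/52).
r/52 = 0.002472, so r = 0.128552 = 12.8552%.

12.8552%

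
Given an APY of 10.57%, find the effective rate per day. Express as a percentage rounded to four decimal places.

0.0275%

The per-day rate i satisfies (1 + i)^365 = 1 + 0.1057.
i = 1.1057^(1/365) − 1 = 0.0002753 = 0.0275%.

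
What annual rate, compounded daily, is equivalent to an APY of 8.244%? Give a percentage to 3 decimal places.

7.923%

(1 + r/365)^365 − 1 = 0.08244, so 1 + r/365 = 1.08244^(1/365).
r/365 = 0.000217, so r = 0.079226 = 7.923%.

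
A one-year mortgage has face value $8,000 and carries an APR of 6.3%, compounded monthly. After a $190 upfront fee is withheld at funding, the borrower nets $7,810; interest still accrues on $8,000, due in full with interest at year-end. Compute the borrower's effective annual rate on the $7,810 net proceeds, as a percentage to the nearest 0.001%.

9.076%

Amount owed after one year: 8,000 × (1 + 0.063/12)^12 = 8,000 × 1.064851 = $8,518.81.
Effective rate on net proceeds: 8,518.81 / 7,810 − 1 = 0.090757 = 9.076%.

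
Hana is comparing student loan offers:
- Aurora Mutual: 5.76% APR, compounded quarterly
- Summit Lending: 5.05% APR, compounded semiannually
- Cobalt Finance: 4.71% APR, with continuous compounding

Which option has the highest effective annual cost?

Aurora Mutual: (1 + 0.0576/4)^4 − 1 = 5.886%
Summit Lending: (1 + 0.0505/2)^2 − 1 = 5.114%
Cobalt Finance: e^0.0471 − 1 = 4.823%
The highest effective annual rate is Aurora Mutual at 5.886%.

Aurora Mutual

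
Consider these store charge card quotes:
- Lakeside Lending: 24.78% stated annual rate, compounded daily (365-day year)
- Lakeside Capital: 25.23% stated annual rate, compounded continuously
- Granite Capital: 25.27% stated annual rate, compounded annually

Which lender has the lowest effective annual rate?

Granite Capital

Lakeside Lending: (1 + 0.2478/365)^365 − 1 = 28.110%
Lakeside Capital: e^0.2523 − 1 = 28.698%
Granite Capital: compounded annually, EAR = 25.270%
The lowest effective annual rate is Granite Capital at 25.270%.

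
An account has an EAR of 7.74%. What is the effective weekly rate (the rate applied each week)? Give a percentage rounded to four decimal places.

The per-week rate i satisfies (1 + i)^52 = 1 + 0.0774.
i = 1.0774^(1/52) − 1 = 0.0014347 = 0.1435%.

0.1435%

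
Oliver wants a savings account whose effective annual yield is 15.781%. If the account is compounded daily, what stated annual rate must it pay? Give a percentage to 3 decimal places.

(1 + r/365)^365 − 1 = 0.15781, so 1 + r/365 = 1.15781^(1/365).
r/365 = 0.000402, so r = 0.146560 = 14.656%.

14.656%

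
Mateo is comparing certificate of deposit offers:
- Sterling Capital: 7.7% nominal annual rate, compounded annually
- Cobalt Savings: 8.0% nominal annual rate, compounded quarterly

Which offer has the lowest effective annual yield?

Sterling Capital

Sterling Capital: compounded annually, EAR = 7.700%
Cobalt Savings: (1 + 0.080/4)^4 − 1 = 8.243%
The lowest effective annual rate is Sterling Capital at 7.700%.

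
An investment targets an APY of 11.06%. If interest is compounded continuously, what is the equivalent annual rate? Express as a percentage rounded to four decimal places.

10.4900%

Continuous: nominal r satisfies e^r − 1 = 0.1106.
r = ln(1 + 0.1106) = ln(1.1106) = 0.104900 = 10.4900%.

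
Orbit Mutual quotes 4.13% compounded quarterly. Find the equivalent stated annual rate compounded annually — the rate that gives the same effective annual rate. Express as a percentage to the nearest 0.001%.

EAR = (1 + 0.0413/4)^4 − 1 = 0.041944.
Compounded annually, the equivalent nominal rate is the EAR itself: 4.194%.

4.194%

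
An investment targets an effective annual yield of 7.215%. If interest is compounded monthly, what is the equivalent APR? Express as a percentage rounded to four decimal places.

6.9869%

(1 + r/12)^12 − 1 = 0.07215, so 1 + r/12 = 1.07215^(1/12).
r/12 = 0.005822, so r = 0.069869 = 6.9869%.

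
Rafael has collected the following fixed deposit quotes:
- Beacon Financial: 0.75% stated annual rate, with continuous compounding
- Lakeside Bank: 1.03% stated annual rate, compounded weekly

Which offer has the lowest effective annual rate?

Beacon Financial: e^0.0075 − 1 = 0.753%
Lakeside Bank: (1 + 0.0103/52)^52 − 1 = 1.035%
The lowest effective annual rate is Beacon Financial at 0.753%.

Beacon Financial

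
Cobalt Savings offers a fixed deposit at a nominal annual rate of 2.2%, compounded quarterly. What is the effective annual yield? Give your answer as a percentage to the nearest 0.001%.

EAR = (1 + 0.022/4)^4 − 1.
= 1.022182 − 1 = 2.218%.

2.218%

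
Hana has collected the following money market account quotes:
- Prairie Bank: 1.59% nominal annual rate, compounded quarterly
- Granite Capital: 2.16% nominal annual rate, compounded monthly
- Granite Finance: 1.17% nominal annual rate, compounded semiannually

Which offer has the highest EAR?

Prairie Bank: (1 + 0.0159/4)^4 − 1 = 1.600%
Granite Capital: (1 + 0.0216/12)^12 − 1 = 2.182%
Granite Finance: (1 + 0.0117/2)^2 − 1 = 1.173%
The highest effective annual rate is Granite Capital at 2.182%.

Granite Capital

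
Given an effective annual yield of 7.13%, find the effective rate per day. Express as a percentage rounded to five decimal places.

The per-day rate i satisfies (1 + i)^365 = 1 + 0.0713.
i = 1.0713^(1/365) − 1 = 0.0001887 = 0.01887%.

0.01887%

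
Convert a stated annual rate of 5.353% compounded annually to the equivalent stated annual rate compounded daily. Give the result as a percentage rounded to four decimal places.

5.2150%

Compounded annually, EAR = nominal = 0.053530.
Solve (1 + r/365)^365 = 1.053530: r/365 = 1.053530^(1/365) − 1 = 0.000143, so r = 0.052150 = 5.2150%.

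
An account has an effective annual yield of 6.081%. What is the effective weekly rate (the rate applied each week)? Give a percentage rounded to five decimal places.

0.11359%

The per-week rate i satisfies (1 + i)^52 = 1 + 0.06081.
i = 1.06081^(1/52) − 1 = 0.0011359 = 0.11359%.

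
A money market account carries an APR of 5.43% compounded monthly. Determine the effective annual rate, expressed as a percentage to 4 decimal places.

5.5672%

EAR = (1 + 0.0543/12)^12 − 1.
= 1.055672 − 1 = 5.5672%.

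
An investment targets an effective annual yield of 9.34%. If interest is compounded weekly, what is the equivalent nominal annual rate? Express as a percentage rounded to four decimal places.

8.9369%

(1 + r/52)^52 − 1 = 0.0934, so 1 + r/52 = 1.0934^(1/52).
r/52 = 0.001719, so r = 0.089369 = 8.9369%.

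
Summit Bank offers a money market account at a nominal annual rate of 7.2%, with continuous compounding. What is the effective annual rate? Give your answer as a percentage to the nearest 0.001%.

7.466%

With continuous compounding, EAR = e^0.072 − 1.
e^0.072 = 1.074655, so EAR = 0.074655 = 7.466%.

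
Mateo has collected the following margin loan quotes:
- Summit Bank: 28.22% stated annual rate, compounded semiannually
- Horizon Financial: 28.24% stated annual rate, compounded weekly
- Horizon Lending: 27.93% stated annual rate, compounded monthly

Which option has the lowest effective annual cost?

Summit Bank: (1 + 0.2822/2)^2 − 1 = 30.211%
Horizon Financial: (1 + 0.2824/52)^52 − 1 = 32.530%
Horizon Lending: (1 + 0.2793/12)^12 − 1 = 31.798%
The lowest effective annual rate is Summit Bank at 30.211%.

Summit Bank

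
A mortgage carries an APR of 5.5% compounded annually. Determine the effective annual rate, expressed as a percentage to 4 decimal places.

5.5000%

Annual compounding means the effective rate equals the nominal rate: 5.5000%.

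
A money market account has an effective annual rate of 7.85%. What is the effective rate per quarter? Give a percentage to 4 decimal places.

The per-quarter rate i satisfies (1 + i)^4 = 1 + 0.0785.
i = 1.0785^(1/4) − 1 = 0.0190724 = 1.9072%.

1.9072%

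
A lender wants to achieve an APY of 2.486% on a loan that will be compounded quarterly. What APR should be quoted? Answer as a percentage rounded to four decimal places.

(1 + r/4)^4 − 1 = 0.02486, so 1 + r/4 = 1.02486^(1/4).
r/4 = 0.006158, so r = 0.024632 = 2.4632%.

2.4632%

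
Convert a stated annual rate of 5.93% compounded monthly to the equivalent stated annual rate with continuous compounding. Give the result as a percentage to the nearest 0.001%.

EAR = (1 + 0.0593/12)^12 − 1 = 0.060939.
Equivalent continuous rate: r = ln(1 + 0.060939) = 0.059154 = 5.915%.

5.915%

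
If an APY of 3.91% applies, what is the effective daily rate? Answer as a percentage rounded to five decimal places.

0.01051%

The per-day rate i satisfies (1 + i)^365 = 1 + 0.0391.
i = 1.0391^(1/365) − 1 = 0.0001051 = 0.01051%.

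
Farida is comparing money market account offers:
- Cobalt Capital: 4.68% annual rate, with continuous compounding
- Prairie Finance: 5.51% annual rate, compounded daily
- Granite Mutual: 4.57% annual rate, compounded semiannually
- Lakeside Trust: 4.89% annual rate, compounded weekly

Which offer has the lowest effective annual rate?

Cobalt Capital: e^0.0468 − 1 = 4.791%
Prairie Finance: (1 + 0.0551/365)^365 − 1 = 5.664%
Granite Mutual: (1 + 0.0457/2)^2 − 1 = 4.622%
Lakeside Trust: (1 + 0.0489/52)^52 − 1 = 5.009%
The lowest effective annual rate is Granite Mutual at 4.622%.

Granite Mutual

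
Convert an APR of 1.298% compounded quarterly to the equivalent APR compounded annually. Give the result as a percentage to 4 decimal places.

EAR = (1 + 0.01298/4)^4 − 1 = 0.013043.
Compounded annually, the equivalent nominal rate is the EAR itself: 1.3043%.

1.3043%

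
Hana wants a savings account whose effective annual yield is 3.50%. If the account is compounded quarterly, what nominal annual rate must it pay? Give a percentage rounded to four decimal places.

3.4550%

(1 + r/4)^4 − 1 = 0.0350, so 1 + r/4 = 1.0350^(1/4).
r/4 = 0.008637, so r = 0.034550 = 3.4550%.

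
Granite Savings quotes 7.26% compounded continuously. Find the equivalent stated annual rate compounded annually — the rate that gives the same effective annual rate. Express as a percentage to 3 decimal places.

7.530%

EAR under continuous compounding: e^0.0726 − 1 = 0.075300.
Compounded annually, the equivalent nominal rate is the EAR itself: 7.530%.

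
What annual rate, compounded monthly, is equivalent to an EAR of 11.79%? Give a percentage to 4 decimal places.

(1 + r/12)^12 − 1 = 0.1179, so 1 + r/12 = 1.1179^(1/12).
r/12 = 0.009331, so r = 0.111971 = 11.1971%.

11.1971%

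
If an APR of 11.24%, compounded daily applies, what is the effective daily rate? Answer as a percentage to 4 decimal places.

With a nominal annual rate compounded daily, the periodic rate is the nominal rate divided by 365.
i = 0.1124 / 365 = 0.0003079 = 0.0308%.

0.0308%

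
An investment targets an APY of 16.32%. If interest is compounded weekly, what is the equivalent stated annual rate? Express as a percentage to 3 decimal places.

15.139%

(1 + r/52)^52 − 1 = 0.1632, so 1 + r/52 = 1.1632^(1/52).
r/52 = 0.002911, so r = 0.151395 = 15.139%.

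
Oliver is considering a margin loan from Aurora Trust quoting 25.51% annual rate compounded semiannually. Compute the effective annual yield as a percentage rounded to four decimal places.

EAR = (1 + 0.2551/2)^2 − 1.
= (1 + 0.127550)^2 − 1 = 1.271369 − 1 = 27.1369%.

27.1369%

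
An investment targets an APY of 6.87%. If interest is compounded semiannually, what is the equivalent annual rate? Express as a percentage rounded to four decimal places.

6.7559%

(1 + r/2)^2 − 1 = 0.0687, so 1 + r/2 = 1.0687^(1/2).
r/2 = 0.033779, so r = 0.067559 = 6.7559%.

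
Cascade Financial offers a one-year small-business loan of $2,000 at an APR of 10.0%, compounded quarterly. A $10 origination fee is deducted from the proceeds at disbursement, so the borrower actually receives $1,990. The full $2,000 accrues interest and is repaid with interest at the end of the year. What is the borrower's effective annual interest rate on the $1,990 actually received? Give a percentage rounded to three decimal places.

Amount owed after one year: 2,000 × (1 + 0.100/4)^4 = 2,000 × 1.103813 = $2,207.63.
Effective rate on net proceeds: 2,207.63 / 1,990 − 1 = 0.109360 = 10.936%.

10.936%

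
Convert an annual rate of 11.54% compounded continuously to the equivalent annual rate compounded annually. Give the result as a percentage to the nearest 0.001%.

12.232%

EAR under continuous compounding: e^0.1154 − 1 = 0.122322.
Compounded annually, the equivalent nominal rate is the EAR itself: 12.232%.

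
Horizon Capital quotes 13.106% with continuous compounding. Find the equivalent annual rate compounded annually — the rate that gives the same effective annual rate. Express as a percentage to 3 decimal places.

14.004%

EAR under continuous compounding: e^0.13106 − 1 = 0.140036.
Compounded annually, the equivalent nominal rate is the EAR itself: 14.004%.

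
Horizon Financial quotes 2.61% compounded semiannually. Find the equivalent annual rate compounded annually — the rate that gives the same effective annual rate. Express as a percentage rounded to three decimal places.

2.627%

EAR = (1 + 0.0261/2)^2 − 1 = 0.026270.
Compounded annually, the equivalent nominal rate is the EAR itself: 2.627%.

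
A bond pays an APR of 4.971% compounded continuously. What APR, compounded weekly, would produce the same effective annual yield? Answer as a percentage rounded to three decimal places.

4.973%

EAR under continuous compounding: e^0.04971 − 1 = 0.050966.
Solve (1 + r/52)^52 = 1.050966: r/52 = 1.050966^(1/52) − 1 = 0.000956, so r = 0.049734 = 4.973%.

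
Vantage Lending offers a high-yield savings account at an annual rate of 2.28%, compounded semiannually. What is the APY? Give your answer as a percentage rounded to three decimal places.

2.293%

EAR = (1 + 0.0228/2)^2 − 1.
= 1.022930 − 1 = 2.293%.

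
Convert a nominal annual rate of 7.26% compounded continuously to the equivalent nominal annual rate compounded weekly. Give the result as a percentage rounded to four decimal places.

EAR under continuous compounding: e^0.0726 − 1 = 0.075300.
Solve (1 + r/52)^52 = 1.075300: r/52 = 1.075300^(1/52) − 1 = 0.001397, so r = 0.072651 = 7.2651%.

7.2651%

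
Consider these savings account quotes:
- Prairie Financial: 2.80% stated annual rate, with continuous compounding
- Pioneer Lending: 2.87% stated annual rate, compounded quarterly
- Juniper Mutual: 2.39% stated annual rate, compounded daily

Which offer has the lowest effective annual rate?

Prairie Financial: e^0.0280 − 1 = 2.840%
Pioneer Lending: (1 + 0.0287/4)^4 − 1 = 2.901%
Juniper Mutual: (1 + 0.0239/365)^365 − 1 = 2.419%
The lowest effective annual rate is Juniper Mutual at 2.419%.

Juniper Mutual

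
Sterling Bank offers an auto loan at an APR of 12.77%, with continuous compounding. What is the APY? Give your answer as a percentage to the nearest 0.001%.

With continuous compounding, EAR = e^0.1277 − 1.
e^0.1277 = 1.136212, so EAR = 0.136212 = 13.621%.

13.621%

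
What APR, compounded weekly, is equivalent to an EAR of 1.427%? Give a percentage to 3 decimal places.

1.417%

(1 + r/52)^52 − 1 = 0.01427, so 1 + r/52 = 1.01427^(1/52).
r/52 = 0.000273, so r = 0.014171 = 1.417%.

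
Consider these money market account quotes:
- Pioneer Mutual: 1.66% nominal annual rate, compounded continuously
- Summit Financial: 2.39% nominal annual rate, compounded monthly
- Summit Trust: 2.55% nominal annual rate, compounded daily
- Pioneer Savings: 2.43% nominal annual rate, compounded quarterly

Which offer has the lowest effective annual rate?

Pioneer Mutual: e^0.0166 − 1 = 1.674%
Summit Financial: (1 + 0.0239/12)^12 − 1 = 2.416%
Summit Trust: (1 + 0.0255/365)^365 − 1 = 2.583%
Pioneer Savings: (1 + 0.0243/4)^4 − 1 = 2.452%
The lowest effective annual rate is Pioneer Mutual at 1.674%.

Pioneer Mutual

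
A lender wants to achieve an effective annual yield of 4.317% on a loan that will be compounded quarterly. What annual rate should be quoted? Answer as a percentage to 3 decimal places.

(1 + r/4)^4 − 1 = 0.04317, so 1 + r/4 = 1.04317^(1/4).
r/4 = 0.010622, so r = 0.042488 = 4.249%.

4.249%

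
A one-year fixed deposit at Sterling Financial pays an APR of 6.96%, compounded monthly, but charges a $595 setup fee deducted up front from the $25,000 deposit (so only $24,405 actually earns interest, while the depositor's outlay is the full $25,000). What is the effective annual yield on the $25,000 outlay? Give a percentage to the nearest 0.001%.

4.635%

Value after one year: 24,405 × (1 + 0.0696/12)^12 = 24,405 × 1.071864 = $26,158.83.
Effective yield on the $25,000 outlay: 26,158.83 / 25,000 − 1 = 0.046353 = 4.635%.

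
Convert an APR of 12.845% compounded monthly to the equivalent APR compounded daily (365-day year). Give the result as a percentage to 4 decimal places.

12.7790%

EAR = (1 + 0.12845/12)^12 − 1 = 0.136289.
Solve (1 + r/365)^365 = 1.136289: r/365 = 1.136289^(1/365) − 1 = 0.000350, so r = 0.127790 = 12.7790%.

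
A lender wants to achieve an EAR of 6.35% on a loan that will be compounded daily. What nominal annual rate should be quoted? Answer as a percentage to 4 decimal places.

(1 + r/365)^365 − 1 = 0.0635, so 1 + r/365 = 1.0635^(1/365).
r/365 = 0.000169, so r = 0.061571 = 6.1571%.

6.1571%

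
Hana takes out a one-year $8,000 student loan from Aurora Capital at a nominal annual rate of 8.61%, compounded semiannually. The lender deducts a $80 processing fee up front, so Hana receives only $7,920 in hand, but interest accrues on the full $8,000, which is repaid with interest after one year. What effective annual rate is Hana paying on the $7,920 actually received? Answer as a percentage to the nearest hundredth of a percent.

Amount owed after one year: 8,000 × (1 + 0.0861/2)^2 = 8,000 × 1.087953 = $8,703.63.
Effective rate on net proceeds: 8,703.63 / 7,920 − 1 = 0.098943 = 9.89%.

9.89%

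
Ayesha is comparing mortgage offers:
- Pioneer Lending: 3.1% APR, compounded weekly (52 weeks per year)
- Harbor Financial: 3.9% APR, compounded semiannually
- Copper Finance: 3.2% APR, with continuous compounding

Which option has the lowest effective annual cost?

Pioneer Lending

Pioneer Lending: (1 + 0.031/52)^52 − 1 = 3.148%
Harbor Financial: (1 + 0.039/2)^2 − 1 = 3.938%
Copper Finance: e^0.032 − 1 = 3.252%
The lowest effective annual rate is Pioneer Lending at 3.148%.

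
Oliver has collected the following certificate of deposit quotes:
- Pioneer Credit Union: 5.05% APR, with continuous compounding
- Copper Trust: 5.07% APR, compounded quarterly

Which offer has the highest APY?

Pioneer Credit Union

Pioneer Credit Union: e^0.0505 − 1 = 5.180%
Copper Trust: (1 + 0.0507/4)^4 − 1 = 5.167%
The highest effective annual rate is Pioneer Credit Union at 5.180%.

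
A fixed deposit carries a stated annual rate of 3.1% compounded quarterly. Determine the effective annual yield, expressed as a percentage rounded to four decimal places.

3.1362%

EAR = (1 + 0.031/4)^4 − 1.
= 1.031362 − 1 = 3.1362%.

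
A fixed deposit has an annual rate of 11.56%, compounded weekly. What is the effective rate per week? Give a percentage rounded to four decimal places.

With a nominal annual rate compounded weekly, the periodic rate is the nominal rate divided by 52.
i = 0.1156 / 52 = 0.0022231 = 0.2223%.

0.2223%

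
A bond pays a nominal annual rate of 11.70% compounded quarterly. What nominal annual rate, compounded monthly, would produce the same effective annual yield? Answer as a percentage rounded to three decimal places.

EAR = (1 + 0.1170/4)^4 − 1 = 0.122234.
Solve (1 + r/12)^12 = 1.122234: r/12 = 1.122234^(1/12) − 1 = 0.009656, so r = 0.115877 = 11.588%.

11.588%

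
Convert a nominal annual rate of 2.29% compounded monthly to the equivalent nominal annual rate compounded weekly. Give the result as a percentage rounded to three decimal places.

2.288%

EAR = (1 + 0.0229/12)^12 − 1 = 0.023142.
Solve (1 + r/52)^52 = 1.023142: r/52 = 1.023142^(1/52) − 1 = 0.000440, so r = 0.022883 = 2.288%.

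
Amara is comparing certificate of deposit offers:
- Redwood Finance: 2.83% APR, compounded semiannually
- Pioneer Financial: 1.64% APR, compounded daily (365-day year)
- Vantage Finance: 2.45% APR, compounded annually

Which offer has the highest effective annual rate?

Redwood Finance

Redwood Finance: (1 + 0.0283/2)^2 − 1 = 2.850%
Pioneer Financial: (1 + 0.0164/365)^365 − 1 = 1.653%
Vantage Finance: compounded annually, EAR = 2.450%
The highest effective annual rate is Redwood Finance at 2.850%.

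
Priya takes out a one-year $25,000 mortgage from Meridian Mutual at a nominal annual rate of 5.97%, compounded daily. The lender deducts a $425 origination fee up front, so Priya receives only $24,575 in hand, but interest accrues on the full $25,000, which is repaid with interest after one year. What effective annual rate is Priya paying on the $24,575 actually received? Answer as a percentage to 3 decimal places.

7.987%

Amount owed after one year: 25,000 × (1 + 0.0597/365)^365 = 25,000 × 1.061513 = $26,537.82.
Effective rate on net proceeds: 26,537.82 / 24,575 − 1 = 0.079871 = 7.987%.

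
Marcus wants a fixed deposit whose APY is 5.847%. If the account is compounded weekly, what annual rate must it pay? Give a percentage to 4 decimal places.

5.6856%

(1 + r/52)^52 − 1 = 0.05847, so 1 + r/52 = 1.05847^(1/52).
r/52 = 0.001093, so r = 0.056856 = 5.6856%.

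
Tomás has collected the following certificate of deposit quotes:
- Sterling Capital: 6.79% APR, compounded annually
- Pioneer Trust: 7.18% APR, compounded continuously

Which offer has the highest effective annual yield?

Sterling Capital: compounded annually, EAR = 6.790%
Pioneer Trust: e^0.0718 − 1 = 7.444%
The highest effective annual rate is Pioneer Trust at 7.444%.

Pioneer Trust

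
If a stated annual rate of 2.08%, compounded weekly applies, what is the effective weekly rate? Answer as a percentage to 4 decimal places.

With a nominal annual rate compounded weekly, the periodic rate is the nominal rate divided by 52.
i = 0.0208 / 52 = 0.0004000 = 0.0400%.

0.0400%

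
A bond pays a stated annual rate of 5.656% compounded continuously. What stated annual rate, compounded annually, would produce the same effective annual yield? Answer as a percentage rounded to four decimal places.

EAR under continuous compounding: e^0.05656 − 1 = 0.058190.
Compounded annually, the equivalent nominal rate is the EAR itself: 5.8190%.

5.8190%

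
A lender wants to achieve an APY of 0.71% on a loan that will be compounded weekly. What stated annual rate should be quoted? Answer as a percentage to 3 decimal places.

0.708%

(1 + r/52)^52 − 1 = 0.0071, so 1 + r/52 = 1.0071^(1/52).
r/52 = 0.000136, so r = 0.007075 = 0.708%.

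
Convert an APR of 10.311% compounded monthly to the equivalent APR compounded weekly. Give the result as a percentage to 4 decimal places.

EAR = (1 + 0.10311/12)^12 − 1 = 0.108125.
Solve (1 + r/52)^52 = 1.108125: r/52 = 1.108125^(1/52) − 1 = 0.001976, so r = 0.102771 = 10.2771%.

10.2771%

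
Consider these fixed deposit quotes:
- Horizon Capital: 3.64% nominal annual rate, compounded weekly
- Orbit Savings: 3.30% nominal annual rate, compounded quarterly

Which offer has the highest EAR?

Horizon Capital: (1 + 0.0364/52)^52 − 1 = 3.706%
Orbit Savings: (1 + 0.0330/4)^4 − 1 = 3.341%
The highest effective annual rate is Horizon Capital at 3.706%.

Horizon Capital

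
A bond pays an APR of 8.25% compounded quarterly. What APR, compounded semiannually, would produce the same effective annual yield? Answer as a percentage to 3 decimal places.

EAR = (1 + 0.0825/4)^4 − 1 = 0.085088.
Solve (1 + r/2)^2 = 1.085088: r/2 = 1.085088^(1/2) − 1 = 0.041675, so r = 0.083351 = 8.335%.

8.335%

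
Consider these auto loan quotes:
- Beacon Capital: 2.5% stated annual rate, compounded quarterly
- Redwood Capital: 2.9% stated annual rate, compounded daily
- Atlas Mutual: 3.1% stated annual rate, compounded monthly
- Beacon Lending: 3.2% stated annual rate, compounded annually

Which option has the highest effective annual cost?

Beacon Lending

Beacon Capital: (1 + 0.025/4)^4 − 1 = 2.524%
Redwood Capital: (1 + 0.029/365)^365 − 1 = 2.942%
Atlas Mutual: (1 + 0.031/12)^12 − 1 = 3.144%
Beacon Lending: compounded annually, EAR = 3.200%
The highest effective annual rate is Beacon Lending at 3.200%.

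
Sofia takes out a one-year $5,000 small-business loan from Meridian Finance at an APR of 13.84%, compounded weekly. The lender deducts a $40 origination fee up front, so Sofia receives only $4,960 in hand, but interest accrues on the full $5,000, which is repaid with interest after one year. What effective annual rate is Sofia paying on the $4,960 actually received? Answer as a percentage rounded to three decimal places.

Amount owed after one year: 5,000 × (1 + 0.1384/52)^52 = 5,000 × 1.148224 = $5,741.12.
Effective rate on net proceeds: 5,741.12 / 4,960 − 1 = 0.157484 = 15.748%.

15.748%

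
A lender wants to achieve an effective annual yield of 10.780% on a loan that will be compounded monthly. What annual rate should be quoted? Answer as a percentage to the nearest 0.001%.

(1 + r/12)^12 − 1 = 0.10780, so 1 + r/12 = 1.10780^(1/12).
r/12 = 0.008568, so r = 0.102814 = 10.281%.

10.281%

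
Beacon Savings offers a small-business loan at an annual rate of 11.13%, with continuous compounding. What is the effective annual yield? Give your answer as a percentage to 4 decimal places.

11.7730%

With continuous compounding, EAR = e^0.1113 − 1.
e^0.1113 = 1.117730, so EAR = 0.117730 = 11.7730%.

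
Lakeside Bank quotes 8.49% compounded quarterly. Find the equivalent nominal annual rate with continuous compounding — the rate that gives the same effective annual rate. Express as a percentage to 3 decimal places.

EAR = (1 + 0.0849/4)^4 − 1 = 0.087641.
Equivalent continuous rate: r = ln(1 + 0.087641) = 0.084012 = 8.401%.

8.401%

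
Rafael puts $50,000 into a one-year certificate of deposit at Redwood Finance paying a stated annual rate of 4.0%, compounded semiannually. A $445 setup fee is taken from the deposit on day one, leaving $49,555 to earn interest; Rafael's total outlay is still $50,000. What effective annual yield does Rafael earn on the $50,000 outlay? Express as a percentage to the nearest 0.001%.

Value after one year: 49,555 × (1 + 0.040/2)^2 = 49,555 × 1.040400 = $51,557.02.
Effective yield on the $50,000 outlay: 51,557.02 / 50,000 − 1 = 0.031140 = 3.114%.

3.114%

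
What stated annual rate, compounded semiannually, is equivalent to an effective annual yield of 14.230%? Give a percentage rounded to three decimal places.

(1 + r/2)^2 − 1 = 0.14230, so 1 + r/2 = 1.14230^(1/2).
r/2 = 0.068784, so r = 0.137569 = 13.757%.

13.757%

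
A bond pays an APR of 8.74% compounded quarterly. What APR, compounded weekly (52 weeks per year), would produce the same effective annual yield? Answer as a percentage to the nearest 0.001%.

8.653%

EAR = (1 + 0.0874/4)^4 − 1 = 0.090306.
Solve (1 + r/52)^52 = 1.090306: r/52 = 1.090306^(1/52) − 1 = 0.001664, so r = 0.086531 = 8.653%.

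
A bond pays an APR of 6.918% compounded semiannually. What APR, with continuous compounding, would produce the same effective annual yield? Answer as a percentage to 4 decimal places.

EAR = (1 + 0.06918/2)^2 − 1 = 0.070376.
Equivalent continuous rate: r = ln(1 + 0.070376) = 0.068010 = 6.8010%.

6.8010%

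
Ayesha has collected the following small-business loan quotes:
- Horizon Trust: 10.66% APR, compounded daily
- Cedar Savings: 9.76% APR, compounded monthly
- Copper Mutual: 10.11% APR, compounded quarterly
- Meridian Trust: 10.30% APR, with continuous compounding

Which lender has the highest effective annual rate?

Horizon Trust: (1 + 0.1066/365)^365 − 1 = 11.247%
Cedar Savings: (1 + 0.0976/12)^12 − 1 = 10.209%
Copper Mutual: (1 + 0.1011/4)^4 − 1 = 10.500%
Meridian Trust: e^0.1030 − 1 = 10.849%
The highest effective annual rate is Horizon Trust at 11.247%.

Horizon Trust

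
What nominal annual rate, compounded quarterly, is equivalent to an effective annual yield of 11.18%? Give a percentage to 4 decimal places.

10.7397%

(1 + r/4)^4 − 1 = 0.1118, so 1 + r/4 = 1.1118^(1/4).
r/4 = 0.026849, so r = 0.107397 = 10.7397%.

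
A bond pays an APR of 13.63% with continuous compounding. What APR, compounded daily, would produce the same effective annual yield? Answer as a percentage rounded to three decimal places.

EAR under continuous compounding: e^0.1363 − 1 = 0.146026.
Solve (1 + r/365)^365 = 1.146026: r/365 = 1.146026^(1/365) − 1 = 0.000373, so r = 0.136325 = 13.633%.

13.633%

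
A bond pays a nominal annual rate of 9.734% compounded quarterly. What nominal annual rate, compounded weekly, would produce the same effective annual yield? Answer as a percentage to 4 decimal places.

EAR = (1 + 0.09734/4)^4 − 1 = 0.100951.
Solve (1 + r/52)^52 = 1.100951: r/52 = 1.100951^(1/52) − 1 = 0.001851, so r = 0.096263 = 9.6263%.

9.6263%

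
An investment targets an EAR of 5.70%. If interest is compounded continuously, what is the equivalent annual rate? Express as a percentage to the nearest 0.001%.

Continuous: nominal r satisfies e^r − 1 = 0.0570.
r = ln(1 + 0.0570) = ln(1.0570) = 0.055435 = 5.543%.

5.543%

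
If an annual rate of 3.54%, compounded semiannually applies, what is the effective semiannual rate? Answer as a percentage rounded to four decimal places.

1.7700%

With a nominal annual rate compounded semiannually, the periodic rate is the nominal rate divided by 2.
i = 0.0354 / 2 = 0.0177000 = 1.7700%.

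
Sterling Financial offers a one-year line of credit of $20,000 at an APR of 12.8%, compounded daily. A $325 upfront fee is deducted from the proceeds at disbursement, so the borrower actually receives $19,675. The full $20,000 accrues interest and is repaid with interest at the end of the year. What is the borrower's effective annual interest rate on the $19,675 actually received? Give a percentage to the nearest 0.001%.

15.530%

Amount owed after one year: 20,000 × (1 + 0.128/365)^365 = 20,000 × 1.136528 = $22,730.55.
Effective rate on net proceeds: 22,730.55 / 19,675 − 1 = 0.155301 = 15.530%.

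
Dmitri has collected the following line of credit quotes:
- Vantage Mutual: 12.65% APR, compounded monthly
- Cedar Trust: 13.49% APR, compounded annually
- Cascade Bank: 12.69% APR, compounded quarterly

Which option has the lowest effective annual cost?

Vantage Mutual: (1 + 0.1265/12)^12 − 1 = 13.410%
Cedar Trust: compounded annually, EAR = 13.490%
Cascade Bank: (1 + 0.1269/4)^4 − 1 = 13.307%
The lowest effective annual rate is Cascade Bank at 13.307%.

Cascade Bank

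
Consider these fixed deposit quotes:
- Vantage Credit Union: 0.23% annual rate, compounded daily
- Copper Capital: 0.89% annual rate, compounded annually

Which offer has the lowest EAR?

Vantage Credit Union: (1 + 0.0023/365)^365 − 1 = 0.230%
Copper Capital: compounded annually, EAR = 0.890%
The lowest effective annual rate is Vantage Credit Union at 0.230%.

Vantage Credit Union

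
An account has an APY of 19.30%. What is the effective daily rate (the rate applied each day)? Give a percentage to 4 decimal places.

0.0484%

The per-day rate i satisfies (1 + i)^365 = 1 + 0.1930.
i = 1.1930^(1/365) − 1 = 0.0004836 = 0.0484%.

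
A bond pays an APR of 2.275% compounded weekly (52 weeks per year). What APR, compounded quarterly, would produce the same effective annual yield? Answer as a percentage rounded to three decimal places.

EAR = (1 + 0.02275/52)^52 − 1 = 0.023006.
Solve (1 + r/4)^4 = 1.023006: r/4 = 1.023006^(1/4) − 1 = 0.005702, so r = 0.022810 = 2.281%.

2.281%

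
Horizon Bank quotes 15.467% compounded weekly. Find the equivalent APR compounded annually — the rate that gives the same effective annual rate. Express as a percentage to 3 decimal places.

EAR = (1 + 0.15467/52)^52 − 1 = 0.167005.
Compounded annually, the equivalent nominal rate is the EAR itself: 16.700%.

16.700%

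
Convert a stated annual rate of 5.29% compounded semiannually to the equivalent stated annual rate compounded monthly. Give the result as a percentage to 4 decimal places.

EAR = (1 + 0.0529/2)^2 − 1 = 0.053600.
Solve (1 + r/12)^12 = 1.053600: r/12 = 1.053600^(1/12) − 1 = 0.004361, so r = 0.052326 = 5.2326%.

5.2326%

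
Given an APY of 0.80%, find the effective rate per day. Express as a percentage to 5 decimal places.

The per-day rate i satisfies (1 + i)^365 = 1 + 0.0080.
i = 1.0080^(1/365) − 1 = 0.0000218 = 0.00218%.

0.00218%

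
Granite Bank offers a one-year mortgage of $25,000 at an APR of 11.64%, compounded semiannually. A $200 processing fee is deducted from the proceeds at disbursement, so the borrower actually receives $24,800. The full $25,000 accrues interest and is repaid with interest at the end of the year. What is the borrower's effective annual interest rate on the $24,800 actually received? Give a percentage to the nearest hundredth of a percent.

Amount owed after one year: 25,000 × (1 + 0.1164/2)^2 = 25,000 × 1.119787 = $27,994.68.
Effective rate on net proceeds: 27,994.68 / 24,800 − 1 = 0.128818 = 12.88%.

12.88%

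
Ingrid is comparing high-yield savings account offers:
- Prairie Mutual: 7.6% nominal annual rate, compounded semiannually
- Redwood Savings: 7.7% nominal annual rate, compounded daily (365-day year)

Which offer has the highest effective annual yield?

Prairie Mutual: (1 + 0.076/2)^2 − 1 = 7.744%
Redwood Savings: (1 + 0.077/365)^365 − 1 = 8.003%
The highest effective annual rate is Redwood Savings at 8.003%.

Redwood Savings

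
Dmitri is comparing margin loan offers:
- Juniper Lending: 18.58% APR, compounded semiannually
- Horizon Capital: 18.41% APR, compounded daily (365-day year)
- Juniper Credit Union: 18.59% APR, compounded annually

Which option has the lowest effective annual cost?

Juniper Lending: (1 + 0.1858/2)^2 − 1 = 19.443%
Horizon Capital: (1 + 0.1841/365)^365 − 1 = 20.208%
Juniper Credit Union: compounded annually, EAR = 18.590%
The lowest effective annual rate is Juniper Credit Union at 18.590%.

Juniper Credit Union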